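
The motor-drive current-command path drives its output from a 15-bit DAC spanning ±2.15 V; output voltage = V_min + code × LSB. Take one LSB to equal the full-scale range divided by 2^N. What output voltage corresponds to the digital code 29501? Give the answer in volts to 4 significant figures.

1.721 V

The full-scale span is 2.15 − (-2.15) = 4.3 V. LSB = 4.3 V / 2^15.
V_out = -2.15 + 29501 × (4.3/32768) V
      = -2.15 V + 3.87129 V = 1.72129 V.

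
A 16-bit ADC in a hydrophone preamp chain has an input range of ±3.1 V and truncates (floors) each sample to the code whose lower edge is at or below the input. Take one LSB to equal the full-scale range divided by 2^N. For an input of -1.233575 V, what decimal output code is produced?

Range = 3.1 − (-3.1) = 6.2 V. LSB = 6.2 V / 2^16 ≈ 94.60 µV.
V_in − V_min = -1.233575 − (-3.1) = 1.866425 V.
Divide by LSB: 1.866425 × 65536/6.2 = 19728.7143.
Truncating gives code 19728.

19728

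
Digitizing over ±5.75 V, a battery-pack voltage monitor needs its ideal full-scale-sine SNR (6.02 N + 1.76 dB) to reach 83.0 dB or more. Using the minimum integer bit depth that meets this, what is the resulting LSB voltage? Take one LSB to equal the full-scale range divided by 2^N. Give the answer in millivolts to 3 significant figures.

0.702 mV

Full-scale range = 5.75 V − (-5.75 V) = 11.5 V.
Solving 6.02 N ≥ 83.0 − 1.76: N ≥ 13.495. Round up → N = 14.
LSB = 11.5 V / 2^14 = 0.702 mV.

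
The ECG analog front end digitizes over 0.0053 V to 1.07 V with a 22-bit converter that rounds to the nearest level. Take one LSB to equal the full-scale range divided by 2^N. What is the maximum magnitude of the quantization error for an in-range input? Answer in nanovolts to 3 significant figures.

The full-scale span is 1.07 − (0.0053) = 1.0647 V.
LSB = 1.0647 V / 2^22 = 253.84 nV.
|e|_max = LSB/2 = 127 nV.

127 nV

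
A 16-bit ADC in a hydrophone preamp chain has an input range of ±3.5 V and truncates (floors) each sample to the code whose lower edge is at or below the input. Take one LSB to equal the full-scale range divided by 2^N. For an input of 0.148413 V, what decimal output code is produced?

The full-scale span is 3.5 − (-3.5) = 7 V. LSB = 7 V / 2^16 ≈ 106.8 µV.
(V_in − V_min) × 2^16/range = (0.148413 − (-3.5)) × 65536/7 = 34157.485.
Floor → code = 34157.

34157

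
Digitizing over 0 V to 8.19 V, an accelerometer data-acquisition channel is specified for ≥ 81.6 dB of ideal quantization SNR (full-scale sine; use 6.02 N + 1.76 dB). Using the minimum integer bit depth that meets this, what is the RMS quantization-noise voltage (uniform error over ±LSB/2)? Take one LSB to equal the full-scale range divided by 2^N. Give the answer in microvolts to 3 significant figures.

144 µV

V_FS = 8.19 V.
Required N = ⌈(81.6 − 1.76)/6.02⌉ = ⌈13.262⌉ = 14.
LSB = 8.19 V ÷ 2^14 = 8.19/16384 V = 499.88 µV.
σ_q = LSB/√12 = 499.88 µV/3.4641 = 144 µV.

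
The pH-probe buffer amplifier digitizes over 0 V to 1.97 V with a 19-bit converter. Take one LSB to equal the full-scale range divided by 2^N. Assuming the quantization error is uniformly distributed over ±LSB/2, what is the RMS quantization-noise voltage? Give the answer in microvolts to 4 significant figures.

1.085 µV

Full-scale range = 1.97 V.
One LSB is 1.97 V / 524288 = 3.75748 µV.
σ_q = LSB/√12 = 3.75748 µV/3.4641 = 1.085 µV.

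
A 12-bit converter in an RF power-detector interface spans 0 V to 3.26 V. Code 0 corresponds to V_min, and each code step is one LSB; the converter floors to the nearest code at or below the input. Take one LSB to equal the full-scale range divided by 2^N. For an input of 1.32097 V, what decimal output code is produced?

1659

Range is 3.26 V. LSB = 3.26 V / 2^12 ≈ 0.7959 mV.
V_in − V_min = 1.32097 − (0) = 1.32097 V.
Divide by LSB: 1.32097 × 4096/3.26 = 1659.7218.
Truncating gives code 1659.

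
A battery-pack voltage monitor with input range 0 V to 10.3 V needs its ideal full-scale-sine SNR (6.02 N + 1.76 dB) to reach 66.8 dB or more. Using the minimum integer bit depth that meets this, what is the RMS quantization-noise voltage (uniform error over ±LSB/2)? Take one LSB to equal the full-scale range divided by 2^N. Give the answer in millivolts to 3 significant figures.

1.45 mV

Span = 10.3 V.
N ≥ (66.8 − 1.76)/6.02 = 10.804 → N_min = 11.
LSB = 10.3 V / 2^11 = 5.0293 mV.
RMS noise = LSB/√12 = 1.45 mV.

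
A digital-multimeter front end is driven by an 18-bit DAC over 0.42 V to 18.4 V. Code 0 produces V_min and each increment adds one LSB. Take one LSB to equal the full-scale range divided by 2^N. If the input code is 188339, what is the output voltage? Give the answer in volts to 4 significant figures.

13.34 V

Full-scale range = 18.4 V − (0.42 V) = 17.98 V. LSB = 17.98 V / 2^18.
Output = V_min + (188339/262144) × range = 0.42 + 0.718456 × 17.98 V
      = 0.42 + 12.9178 = 13.3378 V.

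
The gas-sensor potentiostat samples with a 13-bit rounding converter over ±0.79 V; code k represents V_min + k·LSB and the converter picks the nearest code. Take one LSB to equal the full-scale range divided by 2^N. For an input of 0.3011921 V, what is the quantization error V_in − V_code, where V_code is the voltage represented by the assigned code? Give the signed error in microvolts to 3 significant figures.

−72.5 µV

The full-scale span is 0.79 − (-0.79) = 1.58 V. LSB = 1.58 V / 2^13 ≈ 192.9 µV.
(V_in − V_min)/LSB = (0.3011921 − (-0.79)) × 8192/1.58 = 5657.6239 → nearest code k = 5658.
Reconstructed level: -0.79 + 5658 × 1.58/8192 V = 0.3012646484 V.
V_in − V_code = 0.3011921 − (0.3012646484) = −72.5 µV.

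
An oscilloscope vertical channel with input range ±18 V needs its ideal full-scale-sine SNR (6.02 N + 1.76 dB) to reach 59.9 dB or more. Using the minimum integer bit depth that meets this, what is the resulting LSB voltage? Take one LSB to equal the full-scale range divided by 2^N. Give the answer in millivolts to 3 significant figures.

Range = 18 − (-18) = 36 V.
Solving 6.02 N ≥ 59.9 − 1.76: N ≥ 9.658. Round up → N = 10.
LSB = 36 V / 2^10 = 35.2 mV.

35.2 mV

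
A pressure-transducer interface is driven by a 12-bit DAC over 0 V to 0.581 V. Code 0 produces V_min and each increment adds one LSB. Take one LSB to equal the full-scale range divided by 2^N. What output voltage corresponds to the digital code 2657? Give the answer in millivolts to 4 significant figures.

376.9 mV

Range is 0.581 V. LSB = 0.581 V / 2^12.
V_out = 0 + 2657 × (0.581/4096) V
      = 0 + 0.376884 = 0.376884 V.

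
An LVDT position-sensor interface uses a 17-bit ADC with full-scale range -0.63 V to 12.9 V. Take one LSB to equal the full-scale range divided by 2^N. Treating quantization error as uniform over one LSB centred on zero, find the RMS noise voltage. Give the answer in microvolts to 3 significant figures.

29.8 µV

Full-scale range = 12.9 V − (-0.63 V) = 13.53 V.
One LSB is 13.53 V / 131072 = 103.23 µV.
For a uniform distribution on [−LSB/2, +LSB/2], V_rms = LSB/√12 = 103.23 µV/3.4641 = 29.8 µV.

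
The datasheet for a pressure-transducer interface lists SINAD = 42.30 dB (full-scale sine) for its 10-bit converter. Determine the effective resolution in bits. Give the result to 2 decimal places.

6.73 bits

Inverting SNR = 6.02 N + 1.76: N_eff = (42.30 − 1.76)/6.02 = 6.7342.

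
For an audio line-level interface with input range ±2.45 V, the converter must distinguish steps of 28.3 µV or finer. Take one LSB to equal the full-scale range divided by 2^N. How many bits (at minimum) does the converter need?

18 bits

The full-scale span is 2.45 − (-2.45) = 4.9 V.
Levels needed ≥ 4.9/28.3 µV = 173100. 2^18 = 262144 suffices, so N_min = 18.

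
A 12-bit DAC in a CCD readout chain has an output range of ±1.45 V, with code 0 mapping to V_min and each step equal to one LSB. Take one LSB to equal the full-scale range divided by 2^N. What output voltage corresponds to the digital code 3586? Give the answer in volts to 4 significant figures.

Range = 1.45 − (-1.45) = 2.9 V. LSB = 2.9 V / 2^12.
V_out = V_min + code × LSB = -1.45 V + 3586 × 2.9 V / 4096
      = -1.45 V + 2.53892 V = 1.08892 V.

1.089 V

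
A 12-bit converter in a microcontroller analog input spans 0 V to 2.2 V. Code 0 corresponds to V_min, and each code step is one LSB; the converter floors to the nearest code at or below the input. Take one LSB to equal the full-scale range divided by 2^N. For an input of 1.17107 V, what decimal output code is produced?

2180

Span = 2.2 V. LSB = 2.2 V / 2^12 ≈ 0.5371 mV.
code = ⌊(V_in − V_min)/LSB⌋ = ⌊(V_in − V_min) × 2^12 / range⌋
     = ⌊(1.17107 − (0)) × 4096 / 2.2⌋ = ⌊1.17107 × 4096/2.2⌋
     = ⌊2180.319⌋ = 2180.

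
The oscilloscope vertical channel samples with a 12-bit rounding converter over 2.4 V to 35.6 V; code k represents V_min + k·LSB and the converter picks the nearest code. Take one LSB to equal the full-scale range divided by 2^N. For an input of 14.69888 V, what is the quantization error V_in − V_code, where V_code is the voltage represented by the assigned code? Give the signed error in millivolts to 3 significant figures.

The full-scale span is 35.6 − (2.4) = 33.2 V. LSB = 33.2 V / 2^12 ≈ 8.105 mV.
(V_in − V_min)/LSB = (14.69888 − (2.4)) × 4096/33.2 = 1517.3558 → nearest code k = 1517.
Reconstructed level: 2.4 + 1517 × 33.2/4096 V = 14.69599609 V.
V_in − V_code = 14.69888 − (14.69599609) = +2.88 mV.

+2.88 mV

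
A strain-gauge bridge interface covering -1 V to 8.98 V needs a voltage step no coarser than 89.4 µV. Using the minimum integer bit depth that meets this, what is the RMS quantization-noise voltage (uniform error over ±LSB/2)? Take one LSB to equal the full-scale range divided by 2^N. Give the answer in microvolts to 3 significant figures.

Span: 8.98 V − (-1 V) = 9.98 V.
9.98 V / 89.4 µV = 111600. Since 2^16 = 65536 and 2^17 = 131072, N = 17.
One LSB is 9.98 V / 131072 = 76.141 µV.
σ_q = LSB/√12 = 76.141 µV/3.4641 = 22.0 µV.

22.0 µV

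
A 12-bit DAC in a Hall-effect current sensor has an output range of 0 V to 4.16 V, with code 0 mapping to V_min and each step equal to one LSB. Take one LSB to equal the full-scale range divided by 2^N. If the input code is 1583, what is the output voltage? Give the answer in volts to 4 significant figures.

1.608 V

V_FS = 4.16 V. LSB = 4.16 V / 2^12.
Output = V_min + (1583/4096) × range = 0 + 0.386475 × 4.16 V
      = 0 V + 1.60773 V = 1.60773 V.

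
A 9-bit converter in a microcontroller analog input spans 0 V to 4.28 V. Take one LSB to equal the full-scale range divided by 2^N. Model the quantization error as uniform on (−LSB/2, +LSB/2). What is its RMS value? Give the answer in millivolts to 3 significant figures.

Span = 4.28 V.
One LSB is 4.28 V / 512 = 8.3594 mV.
σ_q = LSB/√12 = 8.3594 mV/3.4641 = 2.41 mV.

2.41 mV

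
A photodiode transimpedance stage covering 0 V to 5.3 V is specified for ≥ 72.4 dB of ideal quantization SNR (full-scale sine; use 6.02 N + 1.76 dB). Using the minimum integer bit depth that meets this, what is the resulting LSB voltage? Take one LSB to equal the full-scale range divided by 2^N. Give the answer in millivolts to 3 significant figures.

1.29 mV

V_FS = 5.3 V.
6.02 N + 1.76 ≥ 72.4 gives N ≥ 11.734, so the minimum integer is 12.
LSB = 5.3 V ÷ 2^12 = 5.3/4096 V = 1.29 mV.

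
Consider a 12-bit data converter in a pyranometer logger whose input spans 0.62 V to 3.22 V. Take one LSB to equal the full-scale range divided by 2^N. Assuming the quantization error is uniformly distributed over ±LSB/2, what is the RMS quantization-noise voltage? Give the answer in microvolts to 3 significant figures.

Full-scale range = 3.22 V − (0.62 V) = 2.6 V.
LSB = 2.6 V ÷ 2^12 = 2.6/4096 V = 0.63477 mV.
RMS of a uniform error over width LSB is LSB/√12 = 183 µV.

183 µV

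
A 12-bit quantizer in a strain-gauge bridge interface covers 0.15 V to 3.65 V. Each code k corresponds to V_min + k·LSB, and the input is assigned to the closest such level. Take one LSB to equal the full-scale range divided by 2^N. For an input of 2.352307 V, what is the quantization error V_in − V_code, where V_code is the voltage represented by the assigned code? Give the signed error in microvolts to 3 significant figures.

The full-scale span is 3.65 − (0.15) = 3.5 V. LSB = 3.5 V / 2^12 ≈ 0.8545 mV.
(2.352307 − (0.15)) / LSB = 2.202307 × 4096/3.5 = 2577.3284. Nearest integer: k = 2577.
V_code = 0.15 + (2577/4096) × 3.5 = 2.352026367 V.
V_in − V_code = 2.352307 − (2.352026367) = +281 µV.

+281 µV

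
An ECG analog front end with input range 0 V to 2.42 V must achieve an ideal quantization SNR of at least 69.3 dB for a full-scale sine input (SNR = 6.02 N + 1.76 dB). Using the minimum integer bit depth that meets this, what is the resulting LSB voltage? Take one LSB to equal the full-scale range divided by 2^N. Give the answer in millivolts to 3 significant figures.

Span = 2.42 V.
Required N = ⌈(69.3 − 1.76)/6.02⌉ = ⌈11.219⌉ = 12.
Step size = 2.42/4096 V = 0.591 mV.

0.591 mV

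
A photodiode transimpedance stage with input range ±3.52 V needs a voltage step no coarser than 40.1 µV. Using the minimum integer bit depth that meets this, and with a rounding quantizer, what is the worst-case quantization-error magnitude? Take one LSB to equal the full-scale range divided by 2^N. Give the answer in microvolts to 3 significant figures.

Span: 3.52 V − (-3.52 V) = 7.04 V.
Levels needed ≥ 7.04/40.1 µV = 175600. 2^18 = 262144 suffices, so N_min = 18.
One LSB is 7.04 V / 262144 = 26.855 µV.
Max error for round-to-nearest is LSB/2 = 13.4 µV.

13.4 µV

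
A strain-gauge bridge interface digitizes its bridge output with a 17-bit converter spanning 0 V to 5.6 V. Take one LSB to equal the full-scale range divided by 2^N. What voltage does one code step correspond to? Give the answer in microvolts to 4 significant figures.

42.72 µV

Full-scale range = 5.6 V.
2^17 = 131072 levels.
Step size = 5.6/131072 V = 42.72 µV.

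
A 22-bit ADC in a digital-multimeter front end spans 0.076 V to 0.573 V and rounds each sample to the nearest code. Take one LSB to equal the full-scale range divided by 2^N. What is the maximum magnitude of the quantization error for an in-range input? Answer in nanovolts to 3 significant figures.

Span: 0.573 V − (0.076 V) = 0.497 V.
LSB = 0.497 V / 2^22 = 118.49 nV.
A rounding quantizer has |error| ≤ LSB/2 = 59.2 nV.

59.2 nV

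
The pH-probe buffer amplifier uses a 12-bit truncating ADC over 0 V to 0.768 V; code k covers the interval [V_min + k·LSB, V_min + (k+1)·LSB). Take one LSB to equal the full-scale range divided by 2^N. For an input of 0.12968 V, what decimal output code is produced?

691

Range is 0.768 V. LSB = 0.768 V / 2^12 ≈ 187.5 µV.
code = ⌊(V_in − V_min)/LSB⌋ = ⌊(V_in − V_min) × 2^12 / range⌋
     = ⌊(0.12968 − (0)) × 4096 / 0.768⌋ = ⌊0.12968 × 4096/0.768⌋
     = ⌊691.627⌋ = 691.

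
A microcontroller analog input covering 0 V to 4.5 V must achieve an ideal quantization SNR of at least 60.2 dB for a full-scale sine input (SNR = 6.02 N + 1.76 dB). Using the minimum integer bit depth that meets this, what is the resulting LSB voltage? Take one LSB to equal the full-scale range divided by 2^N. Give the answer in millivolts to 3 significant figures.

Full-scale range = 4.5 V.
Required N = ⌈(60.2 − 1.76)/6.02⌉ = ⌈9.708⌉ = 10.
One LSB is 4.5 V / 1024 = 4.39 mV.

4.39 mV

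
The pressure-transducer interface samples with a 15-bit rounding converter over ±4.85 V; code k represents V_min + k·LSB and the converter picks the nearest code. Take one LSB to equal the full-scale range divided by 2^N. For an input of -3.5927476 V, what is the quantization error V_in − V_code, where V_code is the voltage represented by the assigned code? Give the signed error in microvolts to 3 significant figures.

+53.3 µV

The full-scale span is 4.85 − (-4.85) = 9.7 V. LSB = 9.7 V / 2^15 ≈ 296.0 µV.
(V_in − V_min)/LSB = (-3.5927476 − (-4.85)) × 32768/9.7 = 4247.1801 → nearest code k = 4247.
V_code = V_min + k × range/2^15 = -4.85 + 4247 × 9.7/32768 = -3.5928009033 V.
Error = V_in − V_code = -3.5927476 − (-3.5928009033) = +53.3 µV.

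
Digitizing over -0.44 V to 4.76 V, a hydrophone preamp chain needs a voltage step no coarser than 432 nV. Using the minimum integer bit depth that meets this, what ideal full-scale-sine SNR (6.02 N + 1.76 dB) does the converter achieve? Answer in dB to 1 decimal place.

146.2 dB

Full-scale range = 4.76 V − (-0.44 V) = 5.2 V.
Need 2^N ≥ 5.2 V / 432 nV = 1.204e7 → N_min = 24.
SNR = 6.02 × 24 + 1.76 = 146.24 dB.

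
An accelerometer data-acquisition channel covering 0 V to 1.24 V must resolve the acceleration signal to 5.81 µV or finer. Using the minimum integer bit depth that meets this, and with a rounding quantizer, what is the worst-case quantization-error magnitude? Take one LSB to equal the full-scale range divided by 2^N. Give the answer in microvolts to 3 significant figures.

V_FS = 1.24 V.
Levels needed ≥ 1.24/5.81 µV = 213400. 2^18 = 262144 suffices, so N_min = 18.
LSB = 1.24 V / 2^18 = 4.7302 µV.
|e|_max = LSB/2 = 2.37 µV.

2.37 µV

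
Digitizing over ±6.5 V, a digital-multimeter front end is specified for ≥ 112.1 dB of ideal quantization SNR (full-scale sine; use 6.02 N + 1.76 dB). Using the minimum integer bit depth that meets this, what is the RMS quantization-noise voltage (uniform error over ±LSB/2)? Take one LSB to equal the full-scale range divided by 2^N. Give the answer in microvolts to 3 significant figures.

7.16 µV

Range = 6.5 − (-6.5) = 13 V.
Solving 6.02 N ≥ 112.1 − 1.76: N ≥ 18.329. Round up → N = 19.
LSB = 13 V / 2^19 = 24.796 µV.
RMS noise = LSB/√12 = 7.16 µV.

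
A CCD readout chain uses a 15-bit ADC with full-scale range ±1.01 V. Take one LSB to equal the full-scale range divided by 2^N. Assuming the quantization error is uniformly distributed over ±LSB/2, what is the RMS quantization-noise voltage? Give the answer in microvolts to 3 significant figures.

17.8 µV

Range = 1.01 − (-1.01) = 2.02 V.
One LSB is 2.02 V / 32768 = 61.646 µV.
RMS of a uniform error over width LSB is LSB/√12 = 17.8 µV.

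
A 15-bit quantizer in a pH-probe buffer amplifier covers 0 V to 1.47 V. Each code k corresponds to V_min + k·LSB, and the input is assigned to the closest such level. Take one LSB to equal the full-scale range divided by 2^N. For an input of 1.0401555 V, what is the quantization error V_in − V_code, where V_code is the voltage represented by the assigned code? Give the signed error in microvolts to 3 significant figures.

+12.1 µV

Range is 1.47 V. LSB = 1.47 V / 2^15 ≈ 44.86 µV.
Position in LSBs: (1.0401555 − (0)) × 32768/1.47 = 23186.2690; rounding gives k = 23186.
V_code = V_min + k × range/2^15 = 0 + 23186 × 1.47/32768 = 1.0401434326 V.
V_in − V_code = 1.0401555 − (1.0401434326) = +12.1 µV.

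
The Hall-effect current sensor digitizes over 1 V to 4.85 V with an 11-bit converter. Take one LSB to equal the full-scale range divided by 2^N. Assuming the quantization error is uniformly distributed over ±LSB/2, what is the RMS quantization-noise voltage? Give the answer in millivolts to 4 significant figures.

0.5427 mV

Full-scale range = 4.85 V − (1 V) = 3.85 V.
One LSB is 3.85 V / 2048 = 1.87988 mV.
σ_q = LSB/√12 = 1.87988 mV/3.4641 = 0.5427 mV.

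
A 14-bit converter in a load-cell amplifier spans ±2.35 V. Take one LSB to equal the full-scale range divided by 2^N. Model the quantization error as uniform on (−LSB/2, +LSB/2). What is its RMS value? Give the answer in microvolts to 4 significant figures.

The full-scale span is 2.35 − (-2.35) = 4.7 V.
One LSB is 4.7 V / 16384 = 286.865 µV.
RMS of a uniform error over width LSB is LSB/√12 = 82.81 µV.

82.81 µV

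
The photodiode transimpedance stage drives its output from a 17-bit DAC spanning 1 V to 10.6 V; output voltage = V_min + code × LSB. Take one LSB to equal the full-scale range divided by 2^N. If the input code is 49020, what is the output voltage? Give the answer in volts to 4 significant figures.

The full-scale span is 10.6 − (1) = 9.6 V. LSB = 9.6 V / 2^17.
Output = V_min + (49020/131072) × range = 1 + 0.373993 × 9.6 V
      = 1 + 3.59033 = 4.59033 V.

4.590 V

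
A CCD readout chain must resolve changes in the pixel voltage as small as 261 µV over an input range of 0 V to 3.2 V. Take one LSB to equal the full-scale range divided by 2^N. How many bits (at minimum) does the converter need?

Full-scale range = 3.2 V.
3.2 V / 261 µV = 12260. Since 2^13 = 8192 and 2^14 = 16384, N = 14.

14 bits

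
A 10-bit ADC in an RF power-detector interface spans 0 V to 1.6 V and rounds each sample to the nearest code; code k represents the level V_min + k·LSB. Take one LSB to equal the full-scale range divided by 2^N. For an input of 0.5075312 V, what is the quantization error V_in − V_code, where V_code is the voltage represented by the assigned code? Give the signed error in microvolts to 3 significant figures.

−281 µV

Full-scale range = 1.6 V. LSB = 1.6 V / 2^10 ≈ 1.563 mV.
(0.5075312 − (0)) / LSB = 0.5075312 × 1024/1.6 = 324.8200. Nearest integer: k = 325.
Reconstructed level: 0 + 325 × 1.6/1024 V = 0.5078125000 V.
e = 0.5075312 − (0.5078125000) = −281 µV.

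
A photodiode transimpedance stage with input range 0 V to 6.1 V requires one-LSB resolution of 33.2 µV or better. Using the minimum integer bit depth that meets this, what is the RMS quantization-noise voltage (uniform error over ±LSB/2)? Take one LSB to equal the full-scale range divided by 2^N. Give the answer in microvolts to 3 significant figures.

V_FS = 6.1 V.
Levels needed ≥ 6.1/33.2 µV = 183700. 2^18 = 262144 suffices, so N_min = 18.
LSB = 6.1 V / 2^18 = 23.270 µV.
V_rms = LSB/√12 = 6.72 µV.

6.72 µV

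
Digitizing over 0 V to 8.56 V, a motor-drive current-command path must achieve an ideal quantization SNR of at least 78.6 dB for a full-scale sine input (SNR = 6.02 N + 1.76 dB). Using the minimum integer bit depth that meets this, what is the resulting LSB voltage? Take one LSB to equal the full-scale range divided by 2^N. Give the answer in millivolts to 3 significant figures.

1.04 mV

V_FS = 8.56 V.
Required N = ⌈(78.6 − 1.76)/6.02⌉ = ⌈12.764⌉ = 13.
One LSB is 8.56 V / 8192 = 1.04 mV.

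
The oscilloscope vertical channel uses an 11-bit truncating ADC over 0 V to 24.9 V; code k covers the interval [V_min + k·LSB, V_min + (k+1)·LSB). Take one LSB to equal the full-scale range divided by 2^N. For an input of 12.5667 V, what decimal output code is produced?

V_FS = 24.9 V. LSB = 24.9 V / 2^11 ≈ 12.16 mV.
V_in − V_min = 12.5667 − (0) = 12.5667 V.
Divide by LSB: 12.5667 × 2048/24.9 = 1033.5985.
Truncating gives code 1033.

1033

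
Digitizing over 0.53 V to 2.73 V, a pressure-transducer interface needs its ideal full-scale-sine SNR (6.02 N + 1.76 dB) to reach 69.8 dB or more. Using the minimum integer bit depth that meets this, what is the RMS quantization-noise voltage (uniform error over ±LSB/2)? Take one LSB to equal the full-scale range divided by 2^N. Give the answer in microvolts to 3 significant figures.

The full-scale span is 2.73 − (0.53) = 2.2 V.
N ≥ (69.8 − 1.76)/6.02 = 11.302 → N_min = 12.
LSB = 2.2 V ÷ 2^12 = 2.2/4096 V = 0.53711 mV.
σ_q = LSB/√12 = 0.53711 mV/3.4641 = 155 µV.

155 µV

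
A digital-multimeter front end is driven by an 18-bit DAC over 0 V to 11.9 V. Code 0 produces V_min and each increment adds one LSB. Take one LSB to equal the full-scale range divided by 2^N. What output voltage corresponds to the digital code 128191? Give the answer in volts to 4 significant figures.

5.819 V

Full-scale range = 11.9 V. LSB = 11.9 V / 2^18.
V_out = V_min + code × LSB = 0 V + 128191 × 11.9 V / 262144
      = 0 V + 5.81922 V = 5.81922 V.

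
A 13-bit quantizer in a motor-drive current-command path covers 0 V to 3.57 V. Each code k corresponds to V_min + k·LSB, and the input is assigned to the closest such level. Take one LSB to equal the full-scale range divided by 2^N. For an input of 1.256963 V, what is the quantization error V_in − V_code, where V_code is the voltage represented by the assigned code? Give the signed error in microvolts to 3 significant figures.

Span = 3.57 V. LSB = 3.57 V / 2^13 ≈ 435.8 µV.
(1.256963 − (0)) / LSB = 1.256963 × 8192/3.57 = 2884.3252. Nearest integer: k = 2884.
V_code = V_min + k × range/2^13 = 0 + 2884 × 3.57/8192 = 1.256821289 V.
V_in − V_code = 1.256963 − (1.256821289) = +142 µV.

+142 µV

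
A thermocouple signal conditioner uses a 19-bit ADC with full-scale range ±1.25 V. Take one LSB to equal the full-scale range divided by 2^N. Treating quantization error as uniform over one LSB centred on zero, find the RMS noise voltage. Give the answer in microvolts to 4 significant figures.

1.377 µV

The full-scale span is 1.25 − (-1.25) = 2.5 V.
Step size = 2.5/524288 V = 4.76837 µV.
V_rms = LSB/√12 = 4.76837 µV / √12 = 1.377 µV.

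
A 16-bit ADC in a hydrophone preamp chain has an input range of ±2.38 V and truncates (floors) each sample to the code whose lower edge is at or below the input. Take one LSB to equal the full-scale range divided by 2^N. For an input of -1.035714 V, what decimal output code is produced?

Full-scale range = 2.38 V − (-2.38 V) = 4.76 V. LSB = 4.76 V / 2^16 ≈ 72.63 µV.
V_in − V_min = -1.035714 − (-2.38) = 1.344286 V.
Divide by LSB: 1.344286 × 65536/4.76 = 18508.2200.
Truncating gives code 18508.

18508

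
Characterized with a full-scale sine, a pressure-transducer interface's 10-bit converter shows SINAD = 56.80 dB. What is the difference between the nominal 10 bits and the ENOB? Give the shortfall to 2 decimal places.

0.86 bits

N_eff = (56.80 − 1.76)/6.02 = 9.1429 bits.
10 − 9.1429 = 0.86 bits below nominal.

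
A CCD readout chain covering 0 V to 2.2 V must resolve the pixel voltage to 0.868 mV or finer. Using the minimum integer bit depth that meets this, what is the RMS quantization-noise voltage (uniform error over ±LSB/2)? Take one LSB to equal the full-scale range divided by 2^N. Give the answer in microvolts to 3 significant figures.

Range is 2.2 V.
Required number of levels: 2.2/0.868 mV = 2534.6; smallest N with 2^N ≥ that is 12.
Step size = 2.2/4096 V = 0.53711 mV.
V_rms = LSB/√12 = 155 µV.

155 µV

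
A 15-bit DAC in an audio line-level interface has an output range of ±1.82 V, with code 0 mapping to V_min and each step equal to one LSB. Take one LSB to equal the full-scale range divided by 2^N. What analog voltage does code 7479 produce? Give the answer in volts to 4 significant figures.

Span: 1.82 V − (-1.82 V) = 3.64 V. LSB = 3.64 V / 2^15.
V_out = -1.82 + 7479 × (3.64/32768) V
      = -1.82 V + 0.830797 V = -0.989203 V.

-0.9892 V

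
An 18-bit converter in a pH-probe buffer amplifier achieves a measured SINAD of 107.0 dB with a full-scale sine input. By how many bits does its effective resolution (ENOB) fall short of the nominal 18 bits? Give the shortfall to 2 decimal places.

0.52 bits

Effective bits = (107.0 − 1.76)/6.02 = 17.4817.
Lost resolution: 18 − 17.4817 = 0.5183 bits.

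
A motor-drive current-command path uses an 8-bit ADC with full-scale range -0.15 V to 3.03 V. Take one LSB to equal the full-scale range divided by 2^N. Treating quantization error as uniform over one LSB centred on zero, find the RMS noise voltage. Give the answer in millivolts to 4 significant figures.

Span: 3.03 V − (-0.15 V) = 3.18 V.
LSB = 3.18 V / 2^8 = 12.4219 mV.
V_rms = LSB/√12 = 12.4219 mV / √12 = 3.586 mV.

3.586 mV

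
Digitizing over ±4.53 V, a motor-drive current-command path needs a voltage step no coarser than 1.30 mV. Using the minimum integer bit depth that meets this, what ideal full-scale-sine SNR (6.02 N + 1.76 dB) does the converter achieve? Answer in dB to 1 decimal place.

80.0 dB

Span: 4.53 V − (-4.53 V) = 9.06 V.
Required number of levels: 9.06/1.30 mV = 6969.2; smallest N with 2^N ≥ that is 13.
SNR = 6.02 × 13 + 1.76 = 80.02 dB.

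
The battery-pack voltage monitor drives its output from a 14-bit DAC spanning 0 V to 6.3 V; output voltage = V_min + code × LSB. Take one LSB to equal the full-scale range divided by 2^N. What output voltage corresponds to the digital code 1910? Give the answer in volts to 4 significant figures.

0.7344 V

V_FS = 6.3 V. LSB = 6.3 V / 2^14.
V_out = V_min + code × LSB = 0 V + 1910 × 6.3 V / 16384
      = 0 + 0.734436 = 0.734436 V.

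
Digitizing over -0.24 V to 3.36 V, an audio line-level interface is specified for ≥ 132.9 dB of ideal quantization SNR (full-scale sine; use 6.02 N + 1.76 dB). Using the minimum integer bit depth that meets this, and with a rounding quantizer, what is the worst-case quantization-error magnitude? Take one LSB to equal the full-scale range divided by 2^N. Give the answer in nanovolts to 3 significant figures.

Range = 3.36 − (-0.24) = 3.6 V.
N ≥ (132.9 − 1.76)/6.02 = 21.784 → N_min = 22.
Step size = 3.6/4194304 V = 0.85831 µV.
|e|_max = LSB/2 = 429 nV.

429 nV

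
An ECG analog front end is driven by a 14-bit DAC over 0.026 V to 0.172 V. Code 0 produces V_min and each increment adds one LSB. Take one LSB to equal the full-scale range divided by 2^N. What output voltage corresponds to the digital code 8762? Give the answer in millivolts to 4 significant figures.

104.1 mV

The full-scale span is 0.172 − (0.026) = 0.146 V. LSB = 0.146 V / 2^14.
V_out = V_min + code × LSB = 0.026 V + 8762 × 0.146 V / 16384
      = 0.026 + 0.0780793 = 0.104079 V.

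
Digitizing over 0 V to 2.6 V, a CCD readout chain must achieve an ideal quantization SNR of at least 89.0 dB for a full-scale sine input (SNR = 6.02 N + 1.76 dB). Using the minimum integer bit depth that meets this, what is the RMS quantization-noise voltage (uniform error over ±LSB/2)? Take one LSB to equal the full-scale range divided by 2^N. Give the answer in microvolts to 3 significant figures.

22.9 µV

Span = 2.6 V.
N ≥ (89.0 − 1.76)/6.02 = 14.492 → N_min = 15.
Step size = 2.6/32768 V = 79.346 µV.
σ_q = LSB/√12 = 79.346 µV/3.4641 = 22.9 µV.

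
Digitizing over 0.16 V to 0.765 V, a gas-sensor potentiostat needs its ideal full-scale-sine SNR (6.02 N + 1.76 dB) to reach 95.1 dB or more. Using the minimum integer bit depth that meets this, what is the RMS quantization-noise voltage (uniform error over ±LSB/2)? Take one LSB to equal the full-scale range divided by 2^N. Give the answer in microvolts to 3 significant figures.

2.66 µV

The full-scale span is 0.765 − (0.16) = 0.605 V.
6.02 N + 1.76 ≥ 95.1 gives N ≥ 15.505, so the minimum integer is 16.
One LSB is 0.605 V / 65536 = 9.2316 µV.
V_rms = LSB/√12 = 2.66 µV.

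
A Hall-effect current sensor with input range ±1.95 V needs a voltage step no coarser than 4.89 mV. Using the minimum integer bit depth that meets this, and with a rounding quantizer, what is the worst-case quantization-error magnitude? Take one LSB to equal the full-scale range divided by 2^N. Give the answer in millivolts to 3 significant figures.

The full-scale span is 1.95 − (-1.95) = 3.9 V.
Need 2^N ≥ 3.9 V / 4.89 mV = 797.5 → N_min = 10.
One LSB is 3.9 V / 1024 = 3.8086 mV.
Half an LSB is 1.90 mV.

1.90 mV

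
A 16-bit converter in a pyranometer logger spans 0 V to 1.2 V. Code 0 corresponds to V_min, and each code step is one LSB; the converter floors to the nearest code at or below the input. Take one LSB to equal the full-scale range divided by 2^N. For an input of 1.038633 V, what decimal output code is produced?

56723

V_FS = 1.2 V. LSB = 1.2 V / 2^16 ≈ 18.31 µV.
code = ⌊(V_in − V_min)/LSB⌋ = ⌊(V_in − V_min) × 2^16 / range⌋
     = ⌊(1.038633 − (0)) × 65536 / 1.2⌋ = ⌊1.038633 × 65536/1.2⌋
     = ⌊56723.210⌋ = 56723.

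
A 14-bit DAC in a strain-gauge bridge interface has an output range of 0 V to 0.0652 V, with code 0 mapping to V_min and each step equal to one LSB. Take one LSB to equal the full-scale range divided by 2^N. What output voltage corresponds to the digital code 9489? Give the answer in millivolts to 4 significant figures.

Range is 0.0652 V. LSB = 0.0652 V / 2^14.
Output = V_min + (9489/16384) × range = 0 + 0.579163 × 0.0652 V
      = 0 + 0.0377614 = 0.0377614 V.

37.76 mV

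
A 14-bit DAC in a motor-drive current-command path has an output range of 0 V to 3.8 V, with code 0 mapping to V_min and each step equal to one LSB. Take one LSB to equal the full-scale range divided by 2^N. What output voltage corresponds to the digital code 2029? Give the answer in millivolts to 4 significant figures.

470.6 mV

Range is 3.8 V. LSB = 3.8 V / 2^14.
Output = V_min + (2029/16384) × range = 0 + 0.123840 × 3.8 V
      = 0 + 0.470593 = 0.470593 V.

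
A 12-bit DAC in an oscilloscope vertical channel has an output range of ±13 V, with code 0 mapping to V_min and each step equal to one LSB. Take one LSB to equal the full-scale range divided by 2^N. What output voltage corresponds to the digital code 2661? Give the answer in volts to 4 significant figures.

Full-scale range = 13 V − (-13 V) = 26 V. LSB = 26 V / 2^12.
Output = V_min + (2661/4096) × range = -13 + 0.649658 × 26 V
      = -13 V + 16.8911 V = 3.89111 V.

3.891 V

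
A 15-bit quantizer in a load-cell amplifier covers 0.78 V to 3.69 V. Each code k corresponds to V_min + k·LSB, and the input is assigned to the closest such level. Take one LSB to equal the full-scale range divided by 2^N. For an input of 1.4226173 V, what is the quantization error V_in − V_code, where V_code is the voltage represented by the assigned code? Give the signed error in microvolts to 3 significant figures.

+16.0 µV

The full-scale span is 3.69 − (0.78) = 2.91 V. LSB = 2.91 V / 2^15 ≈ 88.81 µV.
(V_in − V_min)/LSB = (1.4226173 − (0.78)) × 32768/2.91 = 7236.1800 → nearest code k = 7236.
Reconstructed level: 0.78 + 7236 × 2.91/32768 V = 1.4226013184 V.
Error = V_in − V_code = 1.4226173 − (1.4226013184) = +16.0 µV.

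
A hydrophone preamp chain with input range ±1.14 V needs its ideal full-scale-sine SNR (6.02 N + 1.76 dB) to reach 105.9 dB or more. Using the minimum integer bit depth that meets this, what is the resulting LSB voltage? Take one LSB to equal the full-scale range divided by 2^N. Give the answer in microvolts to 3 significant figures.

8.70 µV

The full-scale span is 1.14 − (-1.14) = 2.28 V.
Required N = ⌈(105.9 − 1.76)/6.02⌉ = ⌈17.299⌉ = 18.
LSB = 2.28 V ÷ 2^18 = 2.28/262144 V = 8.70 µV.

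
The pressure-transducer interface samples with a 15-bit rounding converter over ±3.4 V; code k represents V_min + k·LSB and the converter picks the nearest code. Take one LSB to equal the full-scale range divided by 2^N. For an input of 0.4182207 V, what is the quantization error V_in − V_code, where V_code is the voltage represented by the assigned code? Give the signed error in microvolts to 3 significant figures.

Full-scale range = 3.4 V − (-3.4 V) = 6.8 V. LSB = 6.8 V / 2^15 ≈ 207.5 µV.
(V_in − V_min)/LSB = (0.4182207 − (-3.4)) × 32768/6.8 = 18399.3317 → nearest code k = 18399.
V_code = V_min + k × range/2^15 = -3.4 + 18399 × 6.8/32768 = 0.41815185547 V.
V_in − V_code = 0.4182207 − (0.41815185547) = +68.8 µV.

+68.8 µV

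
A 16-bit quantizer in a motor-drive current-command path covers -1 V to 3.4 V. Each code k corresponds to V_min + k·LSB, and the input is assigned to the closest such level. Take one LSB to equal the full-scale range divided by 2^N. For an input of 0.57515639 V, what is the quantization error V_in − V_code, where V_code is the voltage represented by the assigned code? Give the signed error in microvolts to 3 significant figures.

Span: 3.4 V − (-1 V) = 4.4 V. LSB = 4.4 V / 2^16 ≈ 67.14 µV.
(V_in − V_min)/LSB = (0.57515639 − (-1)) × 65536/4.4 = 23461.2384 → nearest code k = 23461.
Reconstructed level: -1 + 23461 × 4.4/65536 V = 0.57514038086 V.
Error = V_in − V_code = 0.57515639 − (0.57514038086) = +16.0 µV.

+16.0 µV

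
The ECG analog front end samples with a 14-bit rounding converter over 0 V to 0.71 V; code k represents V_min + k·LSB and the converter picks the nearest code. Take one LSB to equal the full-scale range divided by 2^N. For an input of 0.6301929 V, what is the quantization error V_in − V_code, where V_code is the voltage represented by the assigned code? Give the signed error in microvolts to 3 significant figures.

Span = 0.71 V. LSB = 0.71 V / 2^14 ≈ 43.33 µV.
(0.6301929 − (0)) / LSB = 0.6301929 × 16384/0.71 = 14542.3669. Nearest integer: k = 14542.
V_code = V_min + k × range/2^14 = 0 + 14542 × 0.71/16384 = 0.63017700195 V.
e = 0.6301929 − (0.63017700195) = +15.9 µV.

+15.9 µV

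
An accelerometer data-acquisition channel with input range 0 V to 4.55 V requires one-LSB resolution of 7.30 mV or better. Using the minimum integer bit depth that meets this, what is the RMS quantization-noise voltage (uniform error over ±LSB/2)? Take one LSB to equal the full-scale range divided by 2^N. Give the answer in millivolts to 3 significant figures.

1.28 mV

Full-scale range = 4.55 V.
Required number of levels: 4.55/7.30 mV = 623.29; smallest N with 2^N ≥ that is 10.
LSB = 4.55 V ÷ 2^10 = 4.55/1024 V = 4.4434 mV.
σ_q = LSB/√12 = 4.4434 mV/3.4641 = 1.28 mV.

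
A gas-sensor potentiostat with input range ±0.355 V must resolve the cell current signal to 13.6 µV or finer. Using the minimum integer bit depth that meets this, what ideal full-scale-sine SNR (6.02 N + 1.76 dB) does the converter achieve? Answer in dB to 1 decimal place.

Full-scale range = 0.355 V − (-0.355 V) = 0.71 V.
Required number of levels: 0.71/13.6 µV = 52206; smallest N with 2^N ≥ that is 16.
SNR = 6.02 × 16 + 1.76 = 98.08 dB.

98.1 dB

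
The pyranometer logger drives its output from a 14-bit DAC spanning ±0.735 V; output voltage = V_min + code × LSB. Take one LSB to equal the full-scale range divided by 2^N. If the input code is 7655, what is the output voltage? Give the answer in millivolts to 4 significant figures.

Span: 0.735 V − (-0.735 V) = 1.47 V. LSB = 1.47 V / 2^14.
V_out = -0.735 + 7655 × (1.47/16384) V
      = -0.735 V + 0.686819 V = -0.0481805 V.

-48.18 mV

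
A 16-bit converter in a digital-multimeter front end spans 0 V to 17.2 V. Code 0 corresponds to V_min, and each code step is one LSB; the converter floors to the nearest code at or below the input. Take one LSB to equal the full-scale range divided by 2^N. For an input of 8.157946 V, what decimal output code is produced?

V_FS = 17.2 V. LSB = 17.2 V / 2^16 ≈ 262.5 µV.
code = ⌊(V_in − V_min)/LSB⌋ = ⌊(V_in − V_min) × 2^16 / range⌋
     = ⌊(8.157946 − (0)) × 65536 / 17.2⌋ = ⌊8.157946 × 65536/17.2⌋
     = ⌊31083.671⌋ = 31083.

31083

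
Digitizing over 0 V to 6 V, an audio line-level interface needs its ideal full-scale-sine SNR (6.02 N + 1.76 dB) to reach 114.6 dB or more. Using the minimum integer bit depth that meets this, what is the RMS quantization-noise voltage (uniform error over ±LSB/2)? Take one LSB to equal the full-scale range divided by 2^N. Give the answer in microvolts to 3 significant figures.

V_FS = 6 V.
Required N = ⌈(114.6 − 1.76)/6.02⌉ = ⌈18.744⌉ = 19.
LSB = 6 V / 2^19 = 11.444 µV.
RMS noise = LSB/√12 = 3.30 µV.

3.30 µV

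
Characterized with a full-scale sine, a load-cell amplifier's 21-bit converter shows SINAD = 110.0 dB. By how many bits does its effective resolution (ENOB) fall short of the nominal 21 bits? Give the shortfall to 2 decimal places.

3.02 bits

N_eff = (110.0 − 1.76)/6.02 = 17.9801 bits.
Shortfall = 21 − 17.9801 = 3.0199 bits.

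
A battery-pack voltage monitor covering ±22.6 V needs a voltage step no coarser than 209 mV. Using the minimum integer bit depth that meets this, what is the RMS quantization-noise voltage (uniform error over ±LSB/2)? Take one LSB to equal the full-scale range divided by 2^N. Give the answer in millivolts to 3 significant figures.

51.0 mV

The full-scale span is 22.6 − (-22.6) = 45.2 V.
45.2 V / 209 mV = 216.3. Since 2^7 = 128 and 2^8 = 256, N = 8.
LSB = 45.2 V / 2^8 = 176.56 mV.
V_rms = LSB/√12 = 51.0 mV.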